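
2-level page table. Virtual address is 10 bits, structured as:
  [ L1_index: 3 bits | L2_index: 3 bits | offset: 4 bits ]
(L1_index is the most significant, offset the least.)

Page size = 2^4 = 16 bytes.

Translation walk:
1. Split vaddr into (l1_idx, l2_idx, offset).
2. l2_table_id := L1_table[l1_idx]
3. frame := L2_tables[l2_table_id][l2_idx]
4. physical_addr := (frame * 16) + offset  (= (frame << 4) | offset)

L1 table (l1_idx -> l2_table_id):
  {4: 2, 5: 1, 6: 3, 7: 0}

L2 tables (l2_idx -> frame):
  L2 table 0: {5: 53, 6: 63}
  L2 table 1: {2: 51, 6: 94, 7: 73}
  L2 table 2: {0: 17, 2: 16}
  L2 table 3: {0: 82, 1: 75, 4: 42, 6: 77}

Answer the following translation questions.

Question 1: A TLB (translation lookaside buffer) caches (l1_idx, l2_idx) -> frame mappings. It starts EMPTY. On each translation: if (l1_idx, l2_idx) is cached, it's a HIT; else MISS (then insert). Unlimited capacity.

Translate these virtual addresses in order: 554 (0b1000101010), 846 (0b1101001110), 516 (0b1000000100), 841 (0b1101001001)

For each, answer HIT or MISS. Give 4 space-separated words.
Answer: MISS MISS MISS HIT

Derivation:
vaddr=554: (4,2) not in TLB -> MISS, insert
vaddr=846: (6,4) not in TLB -> MISS, insert
vaddr=516: (4,0) not in TLB -> MISS, insert
vaddr=841: (6,4) in TLB -> HIT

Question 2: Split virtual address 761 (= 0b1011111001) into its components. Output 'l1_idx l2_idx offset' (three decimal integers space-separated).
vaddr = 761 = 0b1011111001
  top 3 bits -> l1_idx = 5
  next 3 bits -> l2_idx = 7
  bottom 4 bits -> offset = 9

Answer: 5 7 9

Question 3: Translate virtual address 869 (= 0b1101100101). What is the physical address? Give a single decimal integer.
vaddr = 869 = 0b1101100101
Split: l1_idx=6, l2_idx=6, offset=5
L1[6] = 3
L2[3][6] = 77
paddr = 77 * 16 + 5 = 1237

Answer: 1237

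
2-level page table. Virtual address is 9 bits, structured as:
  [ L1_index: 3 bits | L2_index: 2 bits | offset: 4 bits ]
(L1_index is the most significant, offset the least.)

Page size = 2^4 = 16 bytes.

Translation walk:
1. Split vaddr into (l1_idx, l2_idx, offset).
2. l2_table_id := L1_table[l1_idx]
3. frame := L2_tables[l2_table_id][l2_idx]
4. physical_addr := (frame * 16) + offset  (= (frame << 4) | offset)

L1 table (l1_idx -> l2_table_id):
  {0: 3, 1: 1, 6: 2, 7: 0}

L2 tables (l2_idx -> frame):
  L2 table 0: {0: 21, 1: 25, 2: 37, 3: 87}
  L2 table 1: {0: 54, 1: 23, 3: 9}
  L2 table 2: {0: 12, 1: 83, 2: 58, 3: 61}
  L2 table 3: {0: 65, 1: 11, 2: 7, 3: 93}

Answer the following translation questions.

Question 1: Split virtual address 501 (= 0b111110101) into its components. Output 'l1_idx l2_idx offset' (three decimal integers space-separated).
Answer: 7 3 5

Derivation:
vaddr = 501 = 0b111110101
  top 3 bits -> l1_idx = 7
  next 2 bits -> l2_idx = 3
  bottom 4 bits -> offset = 5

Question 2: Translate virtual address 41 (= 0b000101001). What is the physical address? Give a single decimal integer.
Answer: 121

Derivation:
vaddr = 41 = 0b000101001
Split: l1_idx=0, l2_idx=2, offset=9
L1[0] = 3
L2[3][2] = 7
paddr = 7 * 16 + 9 = 121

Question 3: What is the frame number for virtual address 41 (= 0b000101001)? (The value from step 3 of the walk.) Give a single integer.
Answer: 7

Derivation:
vaddr = 41: l1_idx=0, l2_idx=2
L1[0] = 3; L2[3][2] = 7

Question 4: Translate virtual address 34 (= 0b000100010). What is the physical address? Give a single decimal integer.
Answer: 114

Derivation:
vaddr = 34 = 0b000100010
Split: l1_idx=0, l2_idx=2, offset=2
L1[0] = 3
L2[3][2] = 7
paddr = 7 * 16 + 2 = 114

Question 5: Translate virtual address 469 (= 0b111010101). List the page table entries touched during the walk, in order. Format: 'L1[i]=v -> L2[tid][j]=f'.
vaddr = 469 = 0b111010101
Split: l1_idx=7, l2_idx=1, offset=5

Answer: L1[7]=0 -> L2[0][1]=25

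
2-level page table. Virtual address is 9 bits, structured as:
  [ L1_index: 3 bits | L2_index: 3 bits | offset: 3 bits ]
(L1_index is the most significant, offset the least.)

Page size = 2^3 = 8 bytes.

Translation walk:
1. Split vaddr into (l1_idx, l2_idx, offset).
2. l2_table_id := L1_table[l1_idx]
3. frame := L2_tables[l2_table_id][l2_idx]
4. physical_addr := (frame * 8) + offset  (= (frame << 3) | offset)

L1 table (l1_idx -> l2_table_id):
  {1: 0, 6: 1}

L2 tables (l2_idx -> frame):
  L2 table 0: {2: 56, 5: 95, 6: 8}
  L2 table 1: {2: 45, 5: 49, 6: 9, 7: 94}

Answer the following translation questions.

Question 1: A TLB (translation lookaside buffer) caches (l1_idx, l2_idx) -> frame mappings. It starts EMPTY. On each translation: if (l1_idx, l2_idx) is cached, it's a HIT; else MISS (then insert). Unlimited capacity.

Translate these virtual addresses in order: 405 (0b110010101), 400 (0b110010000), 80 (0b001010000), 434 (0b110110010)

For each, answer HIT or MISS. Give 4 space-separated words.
vaddr=405: (6,2) not in TLB -> MISS, insert
vaddr=400: (6,2) in TLB -> HIT
vaddr=80: (1,2) not in TLB -> MISS, insert
vaddr=434: (6,6) not in TLB -> MISS, insert

Answer: MISS HIT MISS MISS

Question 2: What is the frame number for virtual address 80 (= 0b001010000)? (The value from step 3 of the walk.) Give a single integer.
Answer: 56

Derivation:
vaddr = 80: l1_idx=1, l2_idx=2
L1[1] = 0; L2[0][2] = 56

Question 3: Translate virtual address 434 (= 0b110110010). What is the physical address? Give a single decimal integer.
vaddr = 434 = 0b110110010
Split: l1_idx=6, l2_idx=6, offset=2
L1[6] = 1
L2[1][6] = 9
paddr = 9 * 8 + 2 = 74

Answer: 74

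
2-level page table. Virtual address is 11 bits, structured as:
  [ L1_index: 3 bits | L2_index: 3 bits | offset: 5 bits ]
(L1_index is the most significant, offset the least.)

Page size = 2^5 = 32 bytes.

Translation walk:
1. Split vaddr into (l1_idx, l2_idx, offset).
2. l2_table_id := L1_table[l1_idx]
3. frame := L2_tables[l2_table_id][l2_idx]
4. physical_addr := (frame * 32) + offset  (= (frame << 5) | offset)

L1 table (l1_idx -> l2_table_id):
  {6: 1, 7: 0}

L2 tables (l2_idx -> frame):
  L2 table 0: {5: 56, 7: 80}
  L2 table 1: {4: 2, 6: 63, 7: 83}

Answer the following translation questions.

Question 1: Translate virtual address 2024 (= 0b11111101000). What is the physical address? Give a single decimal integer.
Answer: 2568

Derivation:
vaddr = 2024 = 0b11111101000
Split: l1_idx=7, l2_idx=7, offset=8
L1[7] = 0
L2[0][7] = 80
paddr = 80 * 32 + 8 = 2568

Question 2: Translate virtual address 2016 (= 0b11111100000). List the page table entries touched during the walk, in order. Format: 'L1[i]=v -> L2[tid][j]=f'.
Answer: L1[7]=0 -> L2[0][7]=80

Derivation:
vaddr = 2016 = 0b11111100000
Split: l1_idx=7, l2_idx=7, offset=0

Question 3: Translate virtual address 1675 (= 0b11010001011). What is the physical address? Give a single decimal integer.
Answer: 75

Derivation:
vaddr = 1675 = 0b11010001011
Split: l1_idx=6, l2_idx=4, offset=11
L1[6] = 1
L2[1][4] = 2
paddr = 2 * 32 + 11 = 75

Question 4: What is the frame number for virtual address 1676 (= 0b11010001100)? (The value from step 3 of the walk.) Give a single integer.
Answer: 2

Derivation:
vaddr = 1676: l1_idx=6, l2_idx=4
L1[6] = 1; L2[1][4] = 2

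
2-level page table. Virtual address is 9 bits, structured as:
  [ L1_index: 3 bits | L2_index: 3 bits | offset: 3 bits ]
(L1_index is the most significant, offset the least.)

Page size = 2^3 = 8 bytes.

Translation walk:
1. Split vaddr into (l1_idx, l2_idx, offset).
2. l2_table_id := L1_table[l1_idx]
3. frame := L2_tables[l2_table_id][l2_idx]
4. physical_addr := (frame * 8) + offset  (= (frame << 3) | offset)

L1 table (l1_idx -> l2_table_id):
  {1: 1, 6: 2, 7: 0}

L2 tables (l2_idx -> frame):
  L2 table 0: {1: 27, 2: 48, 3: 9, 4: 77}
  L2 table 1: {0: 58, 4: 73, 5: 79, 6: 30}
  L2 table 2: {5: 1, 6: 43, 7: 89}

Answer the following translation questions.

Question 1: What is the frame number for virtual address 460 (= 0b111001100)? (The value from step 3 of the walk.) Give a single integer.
vaddr = 460: l1_idx=7, l2_idx=1
L1[7] = 0; L2[0][1] = 27

Answer: 27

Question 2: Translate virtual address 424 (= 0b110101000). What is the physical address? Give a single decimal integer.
Answer: 8

Derivation:
vaddr = 424 = 0b110101000
Split: l1_idx=6, l2_idx=5, offset=0
L1[6] = 2
L2[2][5] = 1
paddr = 1 * 8 + 0 = 8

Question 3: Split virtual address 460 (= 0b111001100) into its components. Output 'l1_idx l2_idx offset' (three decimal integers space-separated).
Answer: 7 1 4

Derivation:
vaddr = 460 = 0b111001100
  top 3 bits -> l1_idx = 7
  next 3 bits -> l2_idx = 1
  bottom 3 bits -> offset = 4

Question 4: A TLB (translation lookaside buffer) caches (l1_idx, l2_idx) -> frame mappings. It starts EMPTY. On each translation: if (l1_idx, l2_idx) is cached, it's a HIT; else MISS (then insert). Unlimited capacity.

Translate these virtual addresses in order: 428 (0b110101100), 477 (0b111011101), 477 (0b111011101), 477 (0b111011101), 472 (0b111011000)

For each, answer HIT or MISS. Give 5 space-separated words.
Answer: MISS MISS HIT HIT HIT

Derivation:
vaddr=428: (6,5) not in TLB -> MISS, insert
vaddr=477: (7,3) not in TLB -> MISS, insert
vaddr=477: (7,3) in TLB -> HIT
vaddr=477: (7,3) in TLB -> HIT
vaddr=472: (7,3) in TLB -> HIT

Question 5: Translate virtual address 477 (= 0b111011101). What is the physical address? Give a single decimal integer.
vaddr = 477 = 0b111011101
Split: l1_idx=7, l2_idx=3, offset=5
L1[7] = 0
L2[0][3] = 9
paddr = 9 * 8 + 5 = 77

Answer: 77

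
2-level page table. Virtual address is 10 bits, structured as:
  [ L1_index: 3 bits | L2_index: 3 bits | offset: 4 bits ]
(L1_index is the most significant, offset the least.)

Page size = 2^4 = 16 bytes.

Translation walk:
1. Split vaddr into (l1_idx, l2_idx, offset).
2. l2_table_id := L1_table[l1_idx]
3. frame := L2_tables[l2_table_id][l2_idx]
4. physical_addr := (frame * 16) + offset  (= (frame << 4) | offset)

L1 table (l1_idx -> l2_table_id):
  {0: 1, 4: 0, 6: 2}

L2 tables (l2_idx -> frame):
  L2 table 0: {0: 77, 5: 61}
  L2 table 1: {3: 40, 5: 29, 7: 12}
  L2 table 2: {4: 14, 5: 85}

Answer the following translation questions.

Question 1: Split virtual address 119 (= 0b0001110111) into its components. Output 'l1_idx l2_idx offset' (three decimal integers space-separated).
Answer: 0 7 7

Derivation:
vaddr = 119 = 0b0001110111
  top 3 bits -> l1_idx = 0
  next 3 bits -> l2_idx = 7
  bottom 4 bits -> offset = 7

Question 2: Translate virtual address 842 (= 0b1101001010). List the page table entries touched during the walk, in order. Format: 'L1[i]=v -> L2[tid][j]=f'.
Answer: L1[6]=2 -> L2[2][4]=14

Derivation:
vaddr = 842 = 0b1101001010
Split: l1_idx=6, l2_idx=4, offset=10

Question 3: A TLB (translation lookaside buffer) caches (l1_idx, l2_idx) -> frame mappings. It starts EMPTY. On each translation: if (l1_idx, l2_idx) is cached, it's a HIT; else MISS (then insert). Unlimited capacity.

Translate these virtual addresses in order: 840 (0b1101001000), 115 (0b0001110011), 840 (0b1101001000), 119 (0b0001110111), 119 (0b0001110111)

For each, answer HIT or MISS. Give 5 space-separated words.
vaddr=840: (6,4) not in TLB -> MISS, insert
vaddr=115: (0,7) not in TLB -> MISS, insert
vaddr=840: (6,4) in TLB -> HIT
vaddr=119: (0,7) in TLB -> HIT
vaddr=119: (0,7) in TLB -> HIT

Answer: MISS MISS HIT HIT HIT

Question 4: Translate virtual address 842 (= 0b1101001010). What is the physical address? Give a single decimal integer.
vaddr = 842 = 0b1101001010
Split: l1_idx=6, l2_idx=4, offset=10
L1[6] = 2
L2[2][4] = 14
paddr = 14 * 16 + 10 = 234

Answer: 234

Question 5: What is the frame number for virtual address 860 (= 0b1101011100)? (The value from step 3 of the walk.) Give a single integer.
vaddr = 860: l1_idx=6, l2_idx=5
L1[6] = 2; L2[2][5] = 85

Answer: 85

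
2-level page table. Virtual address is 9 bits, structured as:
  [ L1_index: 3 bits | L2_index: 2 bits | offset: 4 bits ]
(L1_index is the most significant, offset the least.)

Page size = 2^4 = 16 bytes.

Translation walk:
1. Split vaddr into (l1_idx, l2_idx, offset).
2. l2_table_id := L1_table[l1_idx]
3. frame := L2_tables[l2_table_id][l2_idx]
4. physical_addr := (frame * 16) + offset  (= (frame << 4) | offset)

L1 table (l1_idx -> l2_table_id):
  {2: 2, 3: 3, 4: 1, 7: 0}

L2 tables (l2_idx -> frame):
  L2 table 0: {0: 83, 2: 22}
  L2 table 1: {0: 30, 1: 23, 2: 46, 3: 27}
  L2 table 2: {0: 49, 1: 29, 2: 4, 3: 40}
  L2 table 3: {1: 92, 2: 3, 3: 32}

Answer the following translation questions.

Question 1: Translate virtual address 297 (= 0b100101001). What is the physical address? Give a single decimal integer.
Answer: 745

Derivation:
vaddr = 297 = 0b100101001
Split: l1_idx=4, l2_idx=2, offset=9
L1[4] = 1
L2[1][2] = 46
paddr = 46 * 16 + 9 = 745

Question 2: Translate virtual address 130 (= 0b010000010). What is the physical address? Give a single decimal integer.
Answer: 786

Derivation:
vaddr = 130 = 0b010000010
Split: l1_idx=2, l2_idx=0, offset=2
L1[2] = 2
L2[2][0] = 49
paddr = 49 * 16 + 2 = 786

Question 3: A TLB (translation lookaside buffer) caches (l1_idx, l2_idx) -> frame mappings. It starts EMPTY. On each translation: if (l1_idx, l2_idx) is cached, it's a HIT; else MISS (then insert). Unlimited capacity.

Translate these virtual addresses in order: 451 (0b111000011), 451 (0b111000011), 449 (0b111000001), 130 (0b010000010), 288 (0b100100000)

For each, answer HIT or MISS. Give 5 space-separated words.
vaddr=451: (7,0) not in TLB -> MISS, insert
vaddr=451: (7,0) in TLB -> HIT
vaddr=449: (7,0) in TLB -> HIT
vaddr=130: (2,0) not in TLB -> MISS, insert
vaddr=288: (4,2) not in TLB -> MISS, insert

Answer: MISS HIT HIT MISS MISS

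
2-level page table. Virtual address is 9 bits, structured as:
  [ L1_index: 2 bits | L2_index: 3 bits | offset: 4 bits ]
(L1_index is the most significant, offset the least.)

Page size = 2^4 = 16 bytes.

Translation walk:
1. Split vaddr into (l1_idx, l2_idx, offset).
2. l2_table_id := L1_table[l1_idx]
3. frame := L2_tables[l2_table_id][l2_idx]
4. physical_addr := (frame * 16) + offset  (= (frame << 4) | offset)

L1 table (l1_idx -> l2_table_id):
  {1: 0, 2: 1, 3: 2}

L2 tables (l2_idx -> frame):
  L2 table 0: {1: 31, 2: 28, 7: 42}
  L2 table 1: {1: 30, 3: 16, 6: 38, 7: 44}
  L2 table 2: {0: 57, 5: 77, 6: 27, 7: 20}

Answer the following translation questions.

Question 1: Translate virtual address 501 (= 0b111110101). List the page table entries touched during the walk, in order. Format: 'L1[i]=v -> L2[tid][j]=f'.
vaddr = 501 = 0b111110101
Split: l1_idx=3, l2_idx=7, offset=5

Answer: L1[3]=2 -> L2[2][7]=20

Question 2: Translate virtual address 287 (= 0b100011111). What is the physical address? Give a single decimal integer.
Answer: 495

Derivation:
vaddr = 287 = 0b100011111
Split: l1_idx=2, l2_idx=1, offset=15
L1[2] = 1
L2[1][1] = 30
paddr = 30 * 16 + 15 = 495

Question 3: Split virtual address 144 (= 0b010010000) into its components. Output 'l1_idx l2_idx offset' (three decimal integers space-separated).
Answer: 1 1 0

Derivation:
vaddr = 144 = 0b010010000
  top 2 bits -> l1_idx = 1
  next 3 bits -> l2_idx = 1
  bottom 4 bits -> offset = 0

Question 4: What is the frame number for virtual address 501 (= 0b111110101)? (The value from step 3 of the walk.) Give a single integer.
vaddr = 501: l1_idx=3, l2_idx=7
L1[3] = 2; L2[2][7] = 20

Answer: 20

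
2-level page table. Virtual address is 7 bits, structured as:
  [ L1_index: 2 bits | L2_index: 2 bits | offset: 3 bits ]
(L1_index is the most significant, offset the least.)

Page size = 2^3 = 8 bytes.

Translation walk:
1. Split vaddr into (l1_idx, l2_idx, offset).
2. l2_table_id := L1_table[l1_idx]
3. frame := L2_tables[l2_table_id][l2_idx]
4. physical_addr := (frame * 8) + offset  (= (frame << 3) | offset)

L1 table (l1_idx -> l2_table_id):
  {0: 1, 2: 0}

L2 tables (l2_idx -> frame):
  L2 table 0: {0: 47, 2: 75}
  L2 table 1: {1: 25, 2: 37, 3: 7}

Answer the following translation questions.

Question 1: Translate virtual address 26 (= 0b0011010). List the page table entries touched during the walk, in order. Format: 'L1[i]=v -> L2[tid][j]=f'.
vaddr = 26 = 0b0011010
Split: l1_idx=0, l2_idx=3, offset=2

Answer: L1[0]=1 -> L2[1][3]=7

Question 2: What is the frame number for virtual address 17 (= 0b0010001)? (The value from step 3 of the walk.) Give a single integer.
Answer: 37

Derivation:
vaddr = 17: l1_idx=0, l2_idx=2
L1[0] = 1; L2[1][2] = 37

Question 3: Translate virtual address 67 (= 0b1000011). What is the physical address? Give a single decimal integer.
Answer: 379

Derivation:
vaddr = 67 = 0b1000011
Split: l1_idx=2, l2_idx=0, offset=3
L1[2] = 0
L2[0][0] = 47
paddr = 47 * 8 + 3 = 379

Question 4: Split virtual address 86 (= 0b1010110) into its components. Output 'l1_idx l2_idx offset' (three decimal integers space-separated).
vaddr = 86 = 0b1010110
  top 2 bits -> l1_idx = 2
  next 2 bits -> l2_idx = 2
  bottom 3 bits -> offset = 6

Answer: 2 2 6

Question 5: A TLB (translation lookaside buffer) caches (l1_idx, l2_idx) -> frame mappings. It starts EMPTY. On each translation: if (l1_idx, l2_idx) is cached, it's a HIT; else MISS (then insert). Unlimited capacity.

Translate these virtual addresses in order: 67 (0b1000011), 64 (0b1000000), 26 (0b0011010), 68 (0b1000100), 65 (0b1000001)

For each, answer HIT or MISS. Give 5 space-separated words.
Answer: MISS HIT MISS HIT HIT

Derivation:
vaddr=67: (2,0) not in TLB -> MISS, insert
vaddr=64: (2,0) in TLB -> HIT
vaddr=26: (0,3) not in TLB -> MISS, insert
vaddr=68: (2,0) in TLB -> HIT
vaddr=65: (2,0) in TLB -> HIT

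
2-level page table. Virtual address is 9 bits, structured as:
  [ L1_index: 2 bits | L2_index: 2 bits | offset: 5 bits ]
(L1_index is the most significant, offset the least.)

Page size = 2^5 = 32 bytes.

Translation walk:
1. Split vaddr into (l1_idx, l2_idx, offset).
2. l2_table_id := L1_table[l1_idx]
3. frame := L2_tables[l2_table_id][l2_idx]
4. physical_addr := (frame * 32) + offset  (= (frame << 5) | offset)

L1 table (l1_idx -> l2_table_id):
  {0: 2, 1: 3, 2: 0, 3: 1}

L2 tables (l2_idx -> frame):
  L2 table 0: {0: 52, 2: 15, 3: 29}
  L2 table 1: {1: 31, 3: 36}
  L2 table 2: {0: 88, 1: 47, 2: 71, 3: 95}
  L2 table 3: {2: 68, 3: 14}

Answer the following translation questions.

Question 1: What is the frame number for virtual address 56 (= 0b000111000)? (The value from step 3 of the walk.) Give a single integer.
vaddr = 56: l1_idx=0, l2_idx=1
L1[0] = 2; L2[2][1] = 47

Answer: 47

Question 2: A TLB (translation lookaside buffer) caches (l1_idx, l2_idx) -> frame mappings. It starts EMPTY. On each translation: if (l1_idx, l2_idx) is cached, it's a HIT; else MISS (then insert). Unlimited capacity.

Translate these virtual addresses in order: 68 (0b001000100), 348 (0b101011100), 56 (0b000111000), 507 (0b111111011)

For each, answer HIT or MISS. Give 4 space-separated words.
vaddr=68: (0,2) not in TLB -> MISS, insert
vaddr=348: (2,2) not in TLB -> MISS, insert
vaddr=56: (0,1) not in TLB -> MISS, insert
vaddr=507: (3,3) not in TLB -> MISS, insert

Answer: MISS MISS MISS MISS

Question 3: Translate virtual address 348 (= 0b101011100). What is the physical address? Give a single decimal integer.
vaddr = 348 = 0b101011100
Split: l1_idx=2, l2_idx=2, offset=28
L1[2] = 0
L2[0][2] = 15
paddr = 15 * 32 + 28 = 508

Answer: 508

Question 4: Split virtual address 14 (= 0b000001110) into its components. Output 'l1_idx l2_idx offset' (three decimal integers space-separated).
vaddr = 14 = 0b000001110
  top 2 bits -> l1_idx = 0
  next 2 bits -> l2_idx = 0
  bottom 5 bits -> offset = 14

Answer: 0 0 14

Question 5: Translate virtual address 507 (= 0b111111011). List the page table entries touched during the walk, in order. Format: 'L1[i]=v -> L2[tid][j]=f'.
Answer: L1[3]=1 -> L2[1][3]=36

Derivation:
vaddr = 507 = 0b111111011
Split: l1_idx=3, l2_idx=3, offset=27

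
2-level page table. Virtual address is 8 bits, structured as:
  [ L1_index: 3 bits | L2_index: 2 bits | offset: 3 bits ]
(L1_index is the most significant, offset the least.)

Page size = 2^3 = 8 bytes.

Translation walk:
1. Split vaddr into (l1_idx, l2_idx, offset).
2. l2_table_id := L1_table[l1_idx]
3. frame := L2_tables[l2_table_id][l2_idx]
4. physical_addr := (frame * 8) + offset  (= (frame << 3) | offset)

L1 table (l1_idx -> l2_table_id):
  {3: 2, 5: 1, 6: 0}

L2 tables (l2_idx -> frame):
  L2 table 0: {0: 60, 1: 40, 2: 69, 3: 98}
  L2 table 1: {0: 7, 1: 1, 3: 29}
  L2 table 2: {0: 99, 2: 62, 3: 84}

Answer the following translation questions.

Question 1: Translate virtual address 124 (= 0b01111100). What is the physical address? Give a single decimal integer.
Answer: 676

Derivation:
vaddr = 124 = 0b01111100
Split: l1_idx=3, l2_idx=3, offset=4
L1[3] = 2
L2[2][3] = 84
paddr = 84 * 8 + 4 = 676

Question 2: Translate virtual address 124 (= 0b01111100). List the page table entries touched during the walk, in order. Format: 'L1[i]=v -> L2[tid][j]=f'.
vaddr = 124 = 0b01111100
Split: l1_idx=3, l2_idx=3, offset=4

Answer: L1[3]=2 -> L2[2][3]=84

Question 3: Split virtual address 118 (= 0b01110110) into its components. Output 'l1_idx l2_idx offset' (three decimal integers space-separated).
Answer: 3 2 6

Derivation:
vaddr = 118 = 0b01110110
  top 3 bits -> l1_idx = 3
  next 2 bits -> l2_idx = 2
  bottom 3 bits -> offset = 6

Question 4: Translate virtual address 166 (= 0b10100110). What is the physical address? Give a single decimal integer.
vaddr = 166 = 0b10100110
Split: l1_idx=5, l2_idx=0, offset=6
L1[5] = 1
L2[1][0] = 7
paddr = 7 * 8 + 6 = 62

Answer: 62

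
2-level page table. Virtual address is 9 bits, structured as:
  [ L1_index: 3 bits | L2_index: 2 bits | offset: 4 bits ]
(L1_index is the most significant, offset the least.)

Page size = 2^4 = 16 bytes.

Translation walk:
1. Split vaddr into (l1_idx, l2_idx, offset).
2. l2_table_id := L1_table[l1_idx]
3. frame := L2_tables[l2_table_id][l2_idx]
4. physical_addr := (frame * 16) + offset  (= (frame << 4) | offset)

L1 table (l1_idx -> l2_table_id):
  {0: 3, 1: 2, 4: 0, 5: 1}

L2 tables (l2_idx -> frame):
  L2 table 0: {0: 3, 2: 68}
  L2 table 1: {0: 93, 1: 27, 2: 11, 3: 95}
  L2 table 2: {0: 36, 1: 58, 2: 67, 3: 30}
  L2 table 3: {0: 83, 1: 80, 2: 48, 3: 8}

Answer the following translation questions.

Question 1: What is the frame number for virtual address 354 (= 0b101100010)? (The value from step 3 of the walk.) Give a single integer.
Answer: 11

Derivation:
vaddr = 354: l1_idx=5, l2_idx=2
L1[5] = 1; L2[1][2] = 11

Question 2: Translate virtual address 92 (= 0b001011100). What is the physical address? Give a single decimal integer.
Answer: 940

Derivation:
vaddr = 92 = 0b001011100
Split: l1_idx=1, l2_idx=1, offset=12
L1[1] = 2
L2[2][1] = 58
paddr = 58 * 16 + 12 = 940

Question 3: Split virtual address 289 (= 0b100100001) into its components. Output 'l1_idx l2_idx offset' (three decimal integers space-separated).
vaddr = 289 = 0b100100001
  top 3 bits -> l1_idx = 4
  next 2 bits -> l2_idx = 2
  bottom 4 bits -> offset = 1

Answer: 4 2 1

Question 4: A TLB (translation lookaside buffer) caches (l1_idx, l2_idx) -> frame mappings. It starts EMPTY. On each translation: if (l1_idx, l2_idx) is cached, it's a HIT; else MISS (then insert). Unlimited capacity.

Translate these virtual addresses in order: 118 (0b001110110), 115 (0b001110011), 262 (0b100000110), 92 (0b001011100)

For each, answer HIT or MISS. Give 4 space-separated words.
vaddr=118: (1,3) not in TLB -> MISS, insert
vaddr=115: (1,3) in TLB -> HIT
vaddr=262: (4,0) not in TLB -> MISS, insert
vaddr=92: (1,1) not in TLB -> MISS, insert

Answer: MISS HIT MISS MISS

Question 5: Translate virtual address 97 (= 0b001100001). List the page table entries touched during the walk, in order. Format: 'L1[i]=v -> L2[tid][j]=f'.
Answer: L1[1]=2 -> L2[2][2]=67

Derivation:
vaddr = 97 = 0b001100001
Split: l1_idx=1, l2_idx=2, offset=1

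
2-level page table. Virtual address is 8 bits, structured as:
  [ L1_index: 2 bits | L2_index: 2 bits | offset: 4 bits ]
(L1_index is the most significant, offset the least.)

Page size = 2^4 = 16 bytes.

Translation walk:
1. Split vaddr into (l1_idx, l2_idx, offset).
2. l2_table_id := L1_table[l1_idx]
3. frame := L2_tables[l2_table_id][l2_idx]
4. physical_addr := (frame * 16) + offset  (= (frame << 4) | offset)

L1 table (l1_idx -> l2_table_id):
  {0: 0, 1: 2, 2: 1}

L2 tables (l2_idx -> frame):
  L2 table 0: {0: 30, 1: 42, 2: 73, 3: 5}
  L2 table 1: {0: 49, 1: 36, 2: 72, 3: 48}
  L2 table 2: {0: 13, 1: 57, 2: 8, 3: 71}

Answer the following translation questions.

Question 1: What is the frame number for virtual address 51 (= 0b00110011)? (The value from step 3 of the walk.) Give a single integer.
Answer: 5

Derivation:
vaddr = 51: l1_idx=0, l2_idx=3
L1[0] = 0; L2[0][3] = 5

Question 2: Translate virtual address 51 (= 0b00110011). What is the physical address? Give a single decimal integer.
vaddr = 51 = 0b00110011
Split: l1_idx=0, l2_idx=3, offset=3
L1[0] = 0
L2[0][3] = 5
paddr = 5 * 16 + 3 = 83

Answer: 83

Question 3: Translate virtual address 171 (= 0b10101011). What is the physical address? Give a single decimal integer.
vaddr = 171 = 0b10101011
Split: l1_idx=2, l2_idx=2, offset=11
L1[2] = 1
L2[1][2] = 72
paddr = 72 * 16 + 11 = 1163

Answer: 1163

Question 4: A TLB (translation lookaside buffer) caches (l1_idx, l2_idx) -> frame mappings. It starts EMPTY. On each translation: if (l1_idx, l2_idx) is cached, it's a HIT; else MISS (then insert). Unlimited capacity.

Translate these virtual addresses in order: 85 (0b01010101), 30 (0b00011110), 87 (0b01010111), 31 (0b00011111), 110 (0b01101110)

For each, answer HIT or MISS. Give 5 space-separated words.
vaddr=85: (1,1) not in TLB -> MISS, insert
vaddr=30: (0,1) not in TLB -> MISS, insert
vaddr=87: (1,1) in TLB -> HIT
vaddr=31: (0,1) in TLB -> HIT
vaddr=110: (1,2) not in TLB -> MISS, insert

Answer: MISS MISS HIT HIT MISS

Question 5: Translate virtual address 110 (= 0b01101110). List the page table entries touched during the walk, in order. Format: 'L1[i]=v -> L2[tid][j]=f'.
Answer: L1[1]=2 -> L2[2][2]=8

Derivation:
vaddr = 110 = 0b01101110
Split: l1_idx=1, l2_idx=2, offset=14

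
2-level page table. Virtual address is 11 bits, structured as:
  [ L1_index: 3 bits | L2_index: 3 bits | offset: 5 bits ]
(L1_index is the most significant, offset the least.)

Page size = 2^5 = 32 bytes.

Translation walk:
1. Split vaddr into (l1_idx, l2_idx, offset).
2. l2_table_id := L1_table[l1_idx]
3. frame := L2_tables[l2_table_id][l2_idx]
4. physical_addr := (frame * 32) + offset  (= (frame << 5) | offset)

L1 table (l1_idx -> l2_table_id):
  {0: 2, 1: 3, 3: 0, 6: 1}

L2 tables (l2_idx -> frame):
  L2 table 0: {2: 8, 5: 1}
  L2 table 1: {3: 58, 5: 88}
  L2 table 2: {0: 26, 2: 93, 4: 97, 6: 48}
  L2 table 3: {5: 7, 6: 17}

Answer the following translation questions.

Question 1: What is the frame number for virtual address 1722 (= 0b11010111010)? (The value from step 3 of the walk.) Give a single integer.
vaddr = 1722: l1_idx=6, l2_idx=5
L1[6] = 1; L2[1][5] = 88

Answer: 88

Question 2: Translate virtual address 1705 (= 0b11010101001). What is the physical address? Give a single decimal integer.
Answer: 2825

Derivation:
vaddr = 1705 = 0b11010101001
Split: l1_idx=6, l2_idx=5, offset=9
L1[6] = 1
L2[1][5] = 88
paddr = 88 * 32 + 9 = 2825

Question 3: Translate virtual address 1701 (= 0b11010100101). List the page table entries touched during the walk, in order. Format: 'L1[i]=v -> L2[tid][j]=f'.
vaddr = 1701 = 0b11010100101
Split: l1_idx=6, l2_idx=5, offset=5

Answer: L1[6]=1 -> L2[1][5]=88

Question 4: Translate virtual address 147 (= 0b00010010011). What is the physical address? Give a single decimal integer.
Answer: 3123

Derivation:
vaddr = 147 = 0b00010010011
Split: l1_idx=0, l2_idx=4, offset=19
L1[0] = 2
L2[2][4] = 97
paddr = 97 * 32 + 19 = 3123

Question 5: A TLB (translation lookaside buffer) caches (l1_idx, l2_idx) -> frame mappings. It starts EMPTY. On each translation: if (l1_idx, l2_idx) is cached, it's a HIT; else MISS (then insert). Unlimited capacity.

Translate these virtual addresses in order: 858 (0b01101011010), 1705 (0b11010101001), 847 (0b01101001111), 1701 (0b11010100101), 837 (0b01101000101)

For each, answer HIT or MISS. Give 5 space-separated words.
Answer: MISS MISS HIT HIT HIT

Derivation:
vaddr=858: (3,2) not in TLB -> MISS, insert
vaddr=1705: (6,5) not in TLB -> MISS, insert
vaddr=847: (3,2) in TLB -> HIT
vaddr=1701: (6,5) in TLB -> HIT
vaddr=837: (3,2) in TLB -> HIT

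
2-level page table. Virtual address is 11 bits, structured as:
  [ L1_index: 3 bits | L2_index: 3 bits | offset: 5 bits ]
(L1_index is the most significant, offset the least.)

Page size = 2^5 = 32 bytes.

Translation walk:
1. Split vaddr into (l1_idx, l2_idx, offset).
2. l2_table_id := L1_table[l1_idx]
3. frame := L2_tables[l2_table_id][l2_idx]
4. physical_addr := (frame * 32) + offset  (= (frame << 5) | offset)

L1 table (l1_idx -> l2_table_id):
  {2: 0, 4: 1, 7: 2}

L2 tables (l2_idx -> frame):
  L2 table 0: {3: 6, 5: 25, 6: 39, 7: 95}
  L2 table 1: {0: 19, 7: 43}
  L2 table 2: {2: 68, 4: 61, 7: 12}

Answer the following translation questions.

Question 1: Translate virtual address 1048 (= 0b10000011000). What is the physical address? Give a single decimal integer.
Answer: 632

Derivation:
vaddr = 1048 = 0b10000011000
Split: l1_idx=4, l2_idx=0, offset=24
L1[4] = 1
L2[1][0] = 19
paddr = 19 * 32 + 24 = 632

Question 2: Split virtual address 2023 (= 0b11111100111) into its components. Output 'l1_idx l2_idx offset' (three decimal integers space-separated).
vaddr = 2023 = 0b11111100111
  top 3 bits -> l1_idx = 7
  next 3 bits -> l2_idx = 7
  bottom 5 bits -> offset = 7

Answer: 7 7 7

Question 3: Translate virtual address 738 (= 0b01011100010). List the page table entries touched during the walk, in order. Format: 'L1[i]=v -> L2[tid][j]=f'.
Answer: L1[2]=0 -> L2[0][7]=95

Derivation:
vaddr = 738 = 0b01011100010
Split: l1_idx=2, l2_idx=7, offset=2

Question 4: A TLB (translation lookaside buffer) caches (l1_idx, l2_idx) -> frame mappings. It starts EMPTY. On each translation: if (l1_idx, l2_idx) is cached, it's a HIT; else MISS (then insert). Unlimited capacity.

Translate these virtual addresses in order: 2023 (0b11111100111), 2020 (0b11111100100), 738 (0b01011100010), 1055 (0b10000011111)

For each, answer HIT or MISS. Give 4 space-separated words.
vaddr=2023: (7,7) not in TLB -> MISS, insert
vaddr=2020: (7,7) in TLB -> HIT
vaddr=738: (2,7) not in TLB -> MISS, insert
vaddr=1055: (4,0) not in TLB -> MISS, insert

Answer: MISS HIT MISS MISS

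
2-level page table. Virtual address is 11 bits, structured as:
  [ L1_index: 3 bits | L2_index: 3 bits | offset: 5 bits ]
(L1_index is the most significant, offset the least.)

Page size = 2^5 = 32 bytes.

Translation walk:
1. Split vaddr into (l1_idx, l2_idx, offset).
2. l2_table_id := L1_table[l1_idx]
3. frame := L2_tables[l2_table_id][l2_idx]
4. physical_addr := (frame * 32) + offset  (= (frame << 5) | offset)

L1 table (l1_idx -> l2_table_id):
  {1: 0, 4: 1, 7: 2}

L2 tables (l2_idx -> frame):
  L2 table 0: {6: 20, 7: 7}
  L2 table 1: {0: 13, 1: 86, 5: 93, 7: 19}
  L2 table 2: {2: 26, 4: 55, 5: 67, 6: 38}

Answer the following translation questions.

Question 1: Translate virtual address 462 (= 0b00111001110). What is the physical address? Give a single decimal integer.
Answer: 654

Derivation:
vaddr = 462 = 0b00111001110
Split: l1_idx=1, l2_idx=6, offset=14
L1[1] = 0
L2[0][6] = 20
paddr = 20 * 32 + 14 = 654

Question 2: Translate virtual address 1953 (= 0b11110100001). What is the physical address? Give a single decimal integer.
vaddr = 1953 = 0b11110100001
Split: l1_idx=7, l2_idx=5, offset=1
L1[7] = 2
L2[2][5] = 67
paddr = 67 * 32 + 1 = 2145

Answer: 2145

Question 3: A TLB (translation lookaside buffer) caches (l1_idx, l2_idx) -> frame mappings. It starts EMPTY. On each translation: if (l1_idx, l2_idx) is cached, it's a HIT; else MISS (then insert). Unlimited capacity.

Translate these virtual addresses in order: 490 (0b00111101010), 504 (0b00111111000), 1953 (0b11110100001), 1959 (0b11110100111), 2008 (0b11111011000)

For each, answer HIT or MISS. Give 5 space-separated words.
Answer: MISS HIT MISS HIT MISS

Derivation:
vaddr=490: (1,7) not in TLB -> MISS, insert
vaddr=504: (1,7) in TLB -> HIT
vaddr=1953: (7,5) not in TLB -> MISS, insert
vaddr=1959: (7,5) in TLB -> HIT
vaddr=2008: (7,6) not in TLB -> MISS, insert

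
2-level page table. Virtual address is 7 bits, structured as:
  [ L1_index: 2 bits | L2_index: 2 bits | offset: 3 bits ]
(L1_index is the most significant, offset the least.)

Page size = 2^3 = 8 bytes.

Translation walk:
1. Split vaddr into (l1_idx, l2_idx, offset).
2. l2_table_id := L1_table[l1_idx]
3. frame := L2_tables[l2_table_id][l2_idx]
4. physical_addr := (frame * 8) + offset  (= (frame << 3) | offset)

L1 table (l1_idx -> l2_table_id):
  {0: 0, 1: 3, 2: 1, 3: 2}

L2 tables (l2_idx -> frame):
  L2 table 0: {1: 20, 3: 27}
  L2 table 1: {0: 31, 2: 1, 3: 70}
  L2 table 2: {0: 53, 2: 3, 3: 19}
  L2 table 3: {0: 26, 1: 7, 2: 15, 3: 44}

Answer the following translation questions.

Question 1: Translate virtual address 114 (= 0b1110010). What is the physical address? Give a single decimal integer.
vaddr = 114 = 0b1110010
Split: l1_idx=3, l2_idx=2, offset=2
L1[3] = 2
L2[2][2] = 3
paddr = 3 * 8 + 2 = 26

Answer: 26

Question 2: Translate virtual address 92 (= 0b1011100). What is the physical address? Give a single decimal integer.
vaddr = 92 = 0b1011100
Split: l1_idx=2, l2_idx=3, offset=4
L1[2] = 1
L2[1][3] = 70
paddr = 70 * 8 + 4 = 564

Answer: 564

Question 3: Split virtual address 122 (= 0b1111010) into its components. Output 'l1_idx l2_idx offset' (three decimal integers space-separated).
Answer: 3 3 2

Derivation:
vaddr = 122 = 0b1111010
  top 2 bits -> l1_idx = 3
  next 2 bits -> l2_idx = 3
  bottom 3 bits -> offset = 2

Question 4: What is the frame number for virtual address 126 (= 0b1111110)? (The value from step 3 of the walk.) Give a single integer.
Answer: 19

Derivation:
vaddr = 126: l1_idx=3, l2_idx=3
L1[3] = 2; L2[2][3] = 19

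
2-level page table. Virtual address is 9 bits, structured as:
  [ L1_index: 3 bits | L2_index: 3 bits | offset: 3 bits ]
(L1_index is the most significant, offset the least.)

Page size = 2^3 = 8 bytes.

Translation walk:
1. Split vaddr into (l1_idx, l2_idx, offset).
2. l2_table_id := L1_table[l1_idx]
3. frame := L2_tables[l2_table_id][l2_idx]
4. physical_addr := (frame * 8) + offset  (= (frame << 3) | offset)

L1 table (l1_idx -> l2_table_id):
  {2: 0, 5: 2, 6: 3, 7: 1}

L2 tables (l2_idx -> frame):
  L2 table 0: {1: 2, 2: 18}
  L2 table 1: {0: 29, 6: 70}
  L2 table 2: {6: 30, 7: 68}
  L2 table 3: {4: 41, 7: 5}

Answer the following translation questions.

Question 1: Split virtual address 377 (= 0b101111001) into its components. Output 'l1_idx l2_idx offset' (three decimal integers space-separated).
vaddr = 377 = 0b101111001
  top 3 bits -> l1_idx = 5
  next 3 bits -> l2_idx = 7
  bottom 3 bits -> offset = 1

Answer: 5 7 1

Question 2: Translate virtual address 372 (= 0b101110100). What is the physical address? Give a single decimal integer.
Answer: 244

Derivation:
vaddr = 372 = 0b101110100
Split: l1_idx=5, l2_idx=6, offset=4
L1[5] = 2
L2[2][6] = 30
paddr = 30 * 8 + 4 = 244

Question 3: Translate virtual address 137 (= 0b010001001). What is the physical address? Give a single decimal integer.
Answer: 17

Derivation:
vaddr = 137 = 0b010001001
Split: l1_idx=2, l2_idx=1, offset=1
L1[2] = 0
L2[0][1] = 2
paddr = 2 * 8 + 1 = 17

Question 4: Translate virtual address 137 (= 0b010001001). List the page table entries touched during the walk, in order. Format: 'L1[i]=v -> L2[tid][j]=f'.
Answer: L1[2]=0 -> L2[0][1]=2

Derivation:
vaddr = 137 = 0b010001001
Split: l1_idx=2, l2_idx=1, offset=1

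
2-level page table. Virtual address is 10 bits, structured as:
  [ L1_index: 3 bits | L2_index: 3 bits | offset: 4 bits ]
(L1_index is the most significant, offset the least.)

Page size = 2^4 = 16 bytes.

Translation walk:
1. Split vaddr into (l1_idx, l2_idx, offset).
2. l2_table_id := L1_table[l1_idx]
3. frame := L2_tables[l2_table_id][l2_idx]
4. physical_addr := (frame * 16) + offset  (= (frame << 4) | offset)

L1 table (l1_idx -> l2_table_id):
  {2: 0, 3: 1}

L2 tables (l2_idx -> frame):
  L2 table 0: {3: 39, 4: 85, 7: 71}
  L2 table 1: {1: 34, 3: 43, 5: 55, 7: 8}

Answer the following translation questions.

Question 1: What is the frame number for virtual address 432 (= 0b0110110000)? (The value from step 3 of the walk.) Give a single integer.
vaddr = 432: l1_idx=3, l2_idx=3
L1[3] = 1; L2[1][3] = 43

Answer: 43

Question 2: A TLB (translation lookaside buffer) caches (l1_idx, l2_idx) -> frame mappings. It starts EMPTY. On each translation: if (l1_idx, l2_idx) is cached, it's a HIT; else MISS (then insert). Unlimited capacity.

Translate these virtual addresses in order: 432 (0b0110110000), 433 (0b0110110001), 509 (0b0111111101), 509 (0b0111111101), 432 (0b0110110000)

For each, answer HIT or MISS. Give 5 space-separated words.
vaddr=432: (3,3) not in TLB -> MISS, insert
vaddr=433: (3,3) in TLB -> HIT
vaddr=509: (3,7) not in TLB -> MISS, insert
vaddr=509: (3,7) in TLB -> HIT
vaddr=432: (3,3) in TLB -> HIT

Answer: MISS HIT MISS HIT HIT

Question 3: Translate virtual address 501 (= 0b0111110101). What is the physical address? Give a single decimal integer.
vaddr = 501 = 0b0111110101
Split: l1_idx=3, l2_idx=7, offset=5
L1[3] = 1
L2[1][7] = 8
paddr = 8 * 16 + 5 = 133

Answer: 133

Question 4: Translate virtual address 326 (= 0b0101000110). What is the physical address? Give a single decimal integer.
vaddr = 326 = 0b0101000110
Split: l1_idx=2, l2_idx=4, offset=6
L1[2] = 0
L2[0][4] = 85
paddr = 85 * 16 + 6 = 1366

Answer: 1366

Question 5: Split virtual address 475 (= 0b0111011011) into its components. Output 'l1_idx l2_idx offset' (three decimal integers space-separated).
Answer: 3 5 11

Derivation:
vaddr = 475 = 0b0111011011
  top 3 bits -> l1_idx = 3
  next 3 bits -> l2_idx = 5
  bottom 4 bits -> offset = 11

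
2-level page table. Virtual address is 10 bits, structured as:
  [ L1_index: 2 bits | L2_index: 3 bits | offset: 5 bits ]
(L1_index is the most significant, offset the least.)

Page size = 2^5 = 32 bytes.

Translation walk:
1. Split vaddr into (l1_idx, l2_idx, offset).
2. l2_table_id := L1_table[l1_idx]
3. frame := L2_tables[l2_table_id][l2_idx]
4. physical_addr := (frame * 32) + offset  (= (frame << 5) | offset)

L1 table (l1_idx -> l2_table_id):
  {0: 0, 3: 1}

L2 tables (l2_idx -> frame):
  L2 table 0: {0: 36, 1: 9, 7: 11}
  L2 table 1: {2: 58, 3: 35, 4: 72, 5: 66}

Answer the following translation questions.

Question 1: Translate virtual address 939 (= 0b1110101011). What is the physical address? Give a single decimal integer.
Answer: 2123

Derivation:
vaddr = 939 = 0b1110101011
Split: l1_idx=3, l2_idx=5, offset=11
L1[3] = 1
L2[1][5] = 66
paddr = 66 * 32 + 11 = 2123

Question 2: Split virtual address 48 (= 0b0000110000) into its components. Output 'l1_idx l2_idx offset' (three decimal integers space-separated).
vaddr = 48 = 0b0000110000
  top 2 bits -> l1_idx = 0
  next 3 bits -> l2_idx = 1
  bottom 5 bits -> offset = 16

Answer: 0 1 16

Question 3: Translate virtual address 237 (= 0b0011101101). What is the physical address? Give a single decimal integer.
Answer: 365

Derivation:
vaddr = 237 = 0b0011101101
Split: l1_idx=0, l2_idx=7, offset=13
L1[0] = 0
L2[0][7] = 11
paddr = 11 * 32 + 13 = 365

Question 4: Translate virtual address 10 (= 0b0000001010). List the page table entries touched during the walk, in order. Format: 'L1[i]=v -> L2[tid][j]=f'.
vaddr = 10 = 0b0000001010
Split: l1_idx=0, l2_idx=0, offset=10

Answer: L1[0]=0 -> L2[0][0]=36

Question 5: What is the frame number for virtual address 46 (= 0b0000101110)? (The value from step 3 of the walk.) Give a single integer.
vaddr = 46: l1_idx=0, l2_idx=1
L1[0] = 0; L2[0][1] = 9

Answer: 9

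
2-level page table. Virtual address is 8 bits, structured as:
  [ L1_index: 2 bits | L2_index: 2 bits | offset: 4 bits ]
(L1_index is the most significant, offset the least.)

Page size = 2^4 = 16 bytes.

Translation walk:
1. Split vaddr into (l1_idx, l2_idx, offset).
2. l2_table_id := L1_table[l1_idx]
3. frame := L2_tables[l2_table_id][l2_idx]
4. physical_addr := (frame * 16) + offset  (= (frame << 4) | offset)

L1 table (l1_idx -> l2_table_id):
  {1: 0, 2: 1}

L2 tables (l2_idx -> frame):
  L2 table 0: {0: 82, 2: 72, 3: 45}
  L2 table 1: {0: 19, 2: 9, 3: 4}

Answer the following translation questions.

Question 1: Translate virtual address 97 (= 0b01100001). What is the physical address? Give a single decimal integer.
vaddr = 97 = 0b01100001
Split: l1_idx=1, l2_idx=2, offset=1
L1[1] = 0
L2[0][2] = 72
paddr = 72 * 16 + 1 = 1153

Answer: 1153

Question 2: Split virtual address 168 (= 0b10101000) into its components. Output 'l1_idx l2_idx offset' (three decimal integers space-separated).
Answer: 2 2 8

Derivation:
vaddr = 168 = 0b10101000
  top 2 bits -> l1_idx = 2
  next 2 bits -> l2_idx = 2
  bottom 4 bits -> offset = 8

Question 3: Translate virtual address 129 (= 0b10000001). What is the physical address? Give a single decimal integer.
Answer: 305

Derivation:
vaddr = 129 = 0b10000001
Split: l1_idx=2, l2_idx=0, offset=1
L1[2] = 1
L2[1][0] = 19
paddr = 19 * 16 + 1 = 305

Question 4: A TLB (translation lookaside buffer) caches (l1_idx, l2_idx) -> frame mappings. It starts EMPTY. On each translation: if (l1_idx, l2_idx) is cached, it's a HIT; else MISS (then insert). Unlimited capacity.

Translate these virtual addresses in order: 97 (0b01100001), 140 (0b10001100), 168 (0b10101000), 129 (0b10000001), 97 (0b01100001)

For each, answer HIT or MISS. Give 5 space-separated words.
Answer: MISS MISS MISS HIT HIT

Derivation:
vaddr=97: (1,2) not in TLB -> MISS, insert
vaddr=140: (2,0) not in TLB -> MISS, insert
vaddr=168: (2,2) not in TLB -> MISS, insert
vaddr=129: (2,0) in TLB -> HIT
vaddr=97: (1,2) in TLB -> HIT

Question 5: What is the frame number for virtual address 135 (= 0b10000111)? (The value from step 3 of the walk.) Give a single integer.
Answer: 19

Derivation:
vaddr = 135: l1_idx=2, l2_idx=0
L1[2] = 1; L2[1][0] = 19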